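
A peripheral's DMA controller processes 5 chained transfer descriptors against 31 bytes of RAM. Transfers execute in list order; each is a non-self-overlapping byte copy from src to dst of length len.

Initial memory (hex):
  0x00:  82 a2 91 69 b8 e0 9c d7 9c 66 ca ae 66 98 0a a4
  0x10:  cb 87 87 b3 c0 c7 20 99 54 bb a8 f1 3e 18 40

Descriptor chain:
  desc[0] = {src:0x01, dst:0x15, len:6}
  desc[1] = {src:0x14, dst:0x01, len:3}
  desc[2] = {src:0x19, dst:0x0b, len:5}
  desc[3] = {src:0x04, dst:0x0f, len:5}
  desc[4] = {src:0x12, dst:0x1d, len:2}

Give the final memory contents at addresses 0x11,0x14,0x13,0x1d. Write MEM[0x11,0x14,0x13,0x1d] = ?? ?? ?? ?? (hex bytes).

MEM[0x11,0x14,0x13,0x1d] = 9c c0 9c d7

D0: mem[0x15..0x1a] <- [a2 91 69 b8 e0 9c]
D1: mem[0x01..0x03] <- [c0 a2 91]
D2: mem[0x0b..0x0f] <- [e0 9c f1 3e 18]
D3: mem[0x0f..0x13] <- [b8 e0 9c d7 9c]
D4: mem[0x1d..0x1e] <- [d7 9c]
query mem[0x11]=0x9c, mem[0x14]=0xc0, mem[0x13]=0x9c, mem[0x1d]=0xd7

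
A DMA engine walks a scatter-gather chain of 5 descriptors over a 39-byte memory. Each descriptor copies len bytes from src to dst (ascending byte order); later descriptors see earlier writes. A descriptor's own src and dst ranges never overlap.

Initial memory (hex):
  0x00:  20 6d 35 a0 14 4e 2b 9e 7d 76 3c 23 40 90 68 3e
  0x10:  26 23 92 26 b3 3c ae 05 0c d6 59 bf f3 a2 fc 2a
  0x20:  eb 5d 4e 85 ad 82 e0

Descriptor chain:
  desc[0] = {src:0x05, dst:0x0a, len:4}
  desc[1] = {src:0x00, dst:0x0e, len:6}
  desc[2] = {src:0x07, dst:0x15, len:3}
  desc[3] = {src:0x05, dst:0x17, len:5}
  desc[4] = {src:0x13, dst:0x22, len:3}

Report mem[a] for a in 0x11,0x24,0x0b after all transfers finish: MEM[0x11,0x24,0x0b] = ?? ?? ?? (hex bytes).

MEM[0x11,0x24,0x0b] = a0 9e 2b

  after D0: wrote 4B at 0x0a = 4e2b9e7d
  after D1: wrote 6B at 0x0e = 206d35a0144e
  after D2: wrote 3B at 0x15 = 9e7d76
  after D3: wrote 5B at 0x17 = 4e2b9e7d76
  after D4: wrote 3B at 0x22 = 4eb39e
query mem[0x11]=0xa0, mem[0x24]=0x9e, mem[0x0b]=0x2b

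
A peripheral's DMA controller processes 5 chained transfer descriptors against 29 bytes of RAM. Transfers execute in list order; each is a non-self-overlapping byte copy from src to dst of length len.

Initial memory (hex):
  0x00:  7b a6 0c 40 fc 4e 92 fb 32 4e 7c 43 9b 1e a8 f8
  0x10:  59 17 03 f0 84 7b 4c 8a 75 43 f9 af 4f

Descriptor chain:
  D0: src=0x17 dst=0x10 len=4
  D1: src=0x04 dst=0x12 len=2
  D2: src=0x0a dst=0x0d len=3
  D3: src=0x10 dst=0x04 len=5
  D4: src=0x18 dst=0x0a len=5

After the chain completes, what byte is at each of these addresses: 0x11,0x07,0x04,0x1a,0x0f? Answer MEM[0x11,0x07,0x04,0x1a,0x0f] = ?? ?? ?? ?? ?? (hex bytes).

MEM[0x11,0x07,0x04,0x1a,0x0f] = 75 4e 8a f9 9b

#0 dst[0x10+4] := {0x8a,0x75,0x43,0xf9}
#1 dst[0x12+2] := {0xfc,0x4e}
#2 dst[0x0d+3] := {0x7c,0x43,0x9b}
#3 dst[0x04+5] := {0x8a,0x75,0xfc,0x4e,0x84}
#4 dst[0x0a+5] := {0x75,0x43,0xf9,0xaf,0x4f}
query mem[0x11]=0x75, mem[0x07]=0x4e, mem[0x04]=0x8a, mem[0x1a]=0xf9, mem[0x0f]=0x9b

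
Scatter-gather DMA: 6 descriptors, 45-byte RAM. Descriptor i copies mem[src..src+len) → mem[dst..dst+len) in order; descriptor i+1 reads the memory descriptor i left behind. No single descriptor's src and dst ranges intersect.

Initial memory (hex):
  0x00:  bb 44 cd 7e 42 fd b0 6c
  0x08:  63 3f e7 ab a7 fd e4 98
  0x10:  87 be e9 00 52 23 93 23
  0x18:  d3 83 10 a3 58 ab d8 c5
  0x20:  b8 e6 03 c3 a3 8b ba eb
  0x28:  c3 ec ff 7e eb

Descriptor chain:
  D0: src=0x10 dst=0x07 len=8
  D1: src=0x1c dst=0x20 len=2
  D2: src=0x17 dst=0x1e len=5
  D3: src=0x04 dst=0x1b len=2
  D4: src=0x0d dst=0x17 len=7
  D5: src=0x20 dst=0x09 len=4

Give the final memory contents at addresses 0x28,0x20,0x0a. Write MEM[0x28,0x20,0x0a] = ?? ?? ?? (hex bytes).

#0 dst[0x07+8] := {0x87,0xbe,0xe9,0x00,0x52,0x23,0x93,0x23}
#1 dst[0x20+2] := {0x58,0xab}
#2 dst[0x1e+5] := {0x23,0xd3,0x83,0x10,0xa3}
#3 dst[0x1b+2] := {0x42,0xfd}
#4 dst[0x17+7] := {0x93,0x23,0x98,0x87,0xbe,0xe9,0x00}
#5 dst[0x09+4] := {0x83,0x10,0xa3,0xc3}
query mem[0x28]=0xc3, mem[0x20]=0x83, mem[0x0a]=0x10

MEM[0x28,0x20,0x0a] = c3 83 10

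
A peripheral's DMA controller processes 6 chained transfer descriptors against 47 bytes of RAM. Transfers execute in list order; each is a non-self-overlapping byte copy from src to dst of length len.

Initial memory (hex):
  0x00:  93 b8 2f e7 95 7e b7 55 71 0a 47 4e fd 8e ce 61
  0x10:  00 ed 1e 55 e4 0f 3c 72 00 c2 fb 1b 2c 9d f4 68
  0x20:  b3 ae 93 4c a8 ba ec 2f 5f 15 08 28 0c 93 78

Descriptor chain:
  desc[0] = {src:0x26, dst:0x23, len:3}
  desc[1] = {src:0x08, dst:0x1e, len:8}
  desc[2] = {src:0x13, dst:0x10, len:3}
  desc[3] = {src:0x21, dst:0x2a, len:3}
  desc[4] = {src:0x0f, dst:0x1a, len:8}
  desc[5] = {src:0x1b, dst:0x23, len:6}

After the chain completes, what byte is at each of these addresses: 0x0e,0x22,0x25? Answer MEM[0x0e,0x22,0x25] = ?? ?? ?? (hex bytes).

D0: mem[0x23..0x25] <- [ec 2f 5f]
D1: mem[0x1e..0x25] <- [71 0a 47 4e fd 8e ce 61]
D2: mem[0x10..0x12] <- [55 e4 0f]
D3: mem[0x2a..0x2c] <- [4e fd 8e]
D4: mem[0x1a..0x21] <- [61 55 e4 0f 55 e4 0f 3c]
D5: mem[0x23..0x28] <- [55 e4 0f 55 e4 0f]
query mem[0x0e]=0xce, mem[0x22]=0xfd, mem[0x25]=0x0f

MEM[0x0e,0x22,0x25] = ce fd 0f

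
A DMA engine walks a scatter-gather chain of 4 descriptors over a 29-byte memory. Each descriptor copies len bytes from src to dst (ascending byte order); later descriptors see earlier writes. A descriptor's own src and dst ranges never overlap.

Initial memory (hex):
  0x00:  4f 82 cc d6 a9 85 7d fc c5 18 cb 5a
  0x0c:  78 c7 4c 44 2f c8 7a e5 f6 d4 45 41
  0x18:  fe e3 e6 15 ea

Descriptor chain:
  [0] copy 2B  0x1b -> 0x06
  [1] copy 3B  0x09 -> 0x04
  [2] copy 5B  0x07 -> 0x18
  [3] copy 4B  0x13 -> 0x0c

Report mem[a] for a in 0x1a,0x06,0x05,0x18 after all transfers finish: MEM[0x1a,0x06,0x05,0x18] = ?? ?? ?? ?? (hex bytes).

#0 dst[0x06+2] := {0x15,0xea}
#1 dst[0x04+3] := {0x18,0xcb,0x5a}
#2 dst[0x18+5] := {0xea,0xc5,0x18,0xcb,0x5a}
#3 dst[0x0c+4] := {0xe5,0xf6,0xd4,0x45}
query mem[0x1a]=0x18, mem[0x06]=0x5a, mem[0x05]=0xcb, mem[0x18]=0xea

MEM[0x1a,0x06,0x05,0x18] = 18 5a cb ea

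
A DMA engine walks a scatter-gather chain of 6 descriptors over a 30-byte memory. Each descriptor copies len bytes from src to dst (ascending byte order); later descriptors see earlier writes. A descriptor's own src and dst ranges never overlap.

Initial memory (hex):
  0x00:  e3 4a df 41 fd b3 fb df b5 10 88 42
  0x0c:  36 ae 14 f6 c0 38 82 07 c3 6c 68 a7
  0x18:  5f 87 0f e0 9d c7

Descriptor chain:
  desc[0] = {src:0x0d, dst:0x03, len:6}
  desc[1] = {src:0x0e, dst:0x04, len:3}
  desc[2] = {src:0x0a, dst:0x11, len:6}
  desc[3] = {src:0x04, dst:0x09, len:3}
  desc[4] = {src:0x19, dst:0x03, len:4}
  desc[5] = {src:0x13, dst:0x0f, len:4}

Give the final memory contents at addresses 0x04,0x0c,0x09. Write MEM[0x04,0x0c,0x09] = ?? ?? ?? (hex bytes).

D0: mem[0x03..0x08] <- [ae 14 f6 c0 38 82]
D1: mem[0x04..0x06] <- [14 f6 c0]
D2: mem[0x11..0x16] <- [88 42 36 ae 14 f6]
D3: mem[0x09..0x0b] <- [14 f6 c0]
D4: mem[0x03..0x06] <- [87 0f e0 9d]
D5: mem[0x0f..0x12] <- [36 ae 14 f6]
query mem[0x04]=0x0f, mem[0x0c]=0x36, mem[0x09]=0x14

MEM[0x04,0x0c,0x09] = 0f 36 14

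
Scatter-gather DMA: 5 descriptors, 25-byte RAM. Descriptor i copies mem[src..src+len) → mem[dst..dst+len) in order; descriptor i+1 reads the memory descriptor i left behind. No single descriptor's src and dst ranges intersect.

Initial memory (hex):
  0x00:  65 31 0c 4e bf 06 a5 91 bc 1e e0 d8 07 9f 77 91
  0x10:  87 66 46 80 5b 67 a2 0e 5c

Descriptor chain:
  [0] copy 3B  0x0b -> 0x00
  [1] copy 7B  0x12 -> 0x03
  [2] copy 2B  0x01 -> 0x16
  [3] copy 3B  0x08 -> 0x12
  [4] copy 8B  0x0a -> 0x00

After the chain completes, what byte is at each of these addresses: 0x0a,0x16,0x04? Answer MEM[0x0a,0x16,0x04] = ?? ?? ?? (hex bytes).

MEM[0x0a,0x16,0x04] = e0 07 77

[0] 0x0b->0x00 len=3 : d8 07 9f
[1] 0x12->0x03 len=7 : 46 80 5b 67 a2 0e 5c
[2] 0x01->0x16 len=2 : 07 9f
[3] 0x08->0x12 len=3 : 0e 5c e0
[4] 0x0a->0x00 len=8 : e0 d8 07 9f 77 91 87 66
query mem[0x0a]=0xe0, mem[0x16]=0x07, mem[0x04]=0x77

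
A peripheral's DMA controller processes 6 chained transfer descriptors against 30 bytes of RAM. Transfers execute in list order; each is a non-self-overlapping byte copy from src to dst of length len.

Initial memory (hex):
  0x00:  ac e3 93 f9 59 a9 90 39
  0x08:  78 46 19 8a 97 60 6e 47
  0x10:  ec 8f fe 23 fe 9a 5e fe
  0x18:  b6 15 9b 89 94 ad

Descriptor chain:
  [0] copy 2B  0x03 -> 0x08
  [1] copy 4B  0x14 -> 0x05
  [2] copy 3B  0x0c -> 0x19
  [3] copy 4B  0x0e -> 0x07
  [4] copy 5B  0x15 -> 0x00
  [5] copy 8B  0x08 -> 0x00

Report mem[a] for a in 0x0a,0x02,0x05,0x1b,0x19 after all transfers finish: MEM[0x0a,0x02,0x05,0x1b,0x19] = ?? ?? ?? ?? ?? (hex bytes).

  after D0: wrote 2B at 0x08 = f959
  after D1: wrote 4B at 0x05 = fe9a5efe
  after D2: wrote 3B at 0x19 = 97606e
  after D3: wrote 4B at 0x07 = 6e47ec8f
  after D4: wrote 5B at 0x00 = 9a5efeb697
  after D5: wrote 8B at 0x00 = 47ec8f8a97606e47
query mem[0x0a]=0x8f, mem[0x02]=0x8f, mem[0x05]=0x60, mem[0x1b]=0x6e, mem[0x19]=0x97

MEM[0x0a,0x02,0x05,0x1b,0x19] = 8f 8f 60 6e 97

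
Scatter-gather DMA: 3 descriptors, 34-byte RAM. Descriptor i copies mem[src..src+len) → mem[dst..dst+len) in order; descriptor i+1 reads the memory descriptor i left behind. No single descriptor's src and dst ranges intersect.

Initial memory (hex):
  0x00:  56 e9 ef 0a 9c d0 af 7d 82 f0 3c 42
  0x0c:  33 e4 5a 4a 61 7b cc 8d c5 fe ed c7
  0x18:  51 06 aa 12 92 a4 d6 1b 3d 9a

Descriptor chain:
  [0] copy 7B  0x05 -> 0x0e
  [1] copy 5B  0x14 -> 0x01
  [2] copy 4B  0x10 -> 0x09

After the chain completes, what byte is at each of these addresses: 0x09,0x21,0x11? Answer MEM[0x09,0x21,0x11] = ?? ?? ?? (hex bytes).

MEM[0x09,0x21,0x11] = 7d 9a 82

#0 dst[0x0e+7] := {0xd0,0xaf,0x7d,0x82,0xf0,0x3c,0x42}
#1 dst[0x01+5] := {0x42,0xfe,0xed,0xc7,0x51}
#2 dst[0x09+4] := {0x7d,0x82,0xf0,0x3c}
query mem[0x09]=0x7d, mem[0x21]=0x9a, mem[0x11]=0x82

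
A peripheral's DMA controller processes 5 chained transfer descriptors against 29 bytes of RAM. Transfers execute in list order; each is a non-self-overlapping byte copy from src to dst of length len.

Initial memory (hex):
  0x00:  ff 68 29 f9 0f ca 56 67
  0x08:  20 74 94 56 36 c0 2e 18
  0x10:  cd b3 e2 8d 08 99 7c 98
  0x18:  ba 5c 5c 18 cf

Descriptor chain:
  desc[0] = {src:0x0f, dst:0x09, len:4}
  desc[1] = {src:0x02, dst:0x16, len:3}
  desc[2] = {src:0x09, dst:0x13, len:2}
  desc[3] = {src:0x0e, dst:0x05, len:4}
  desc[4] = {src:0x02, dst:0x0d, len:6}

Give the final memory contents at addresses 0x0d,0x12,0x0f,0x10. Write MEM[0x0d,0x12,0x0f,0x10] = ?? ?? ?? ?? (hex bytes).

MEM[0x0d,0x12,0x0f,0x10] = 29 cd 0f 2e

#0 dst[0x09+4] := {0x18,0xcd,0xb3,0xe2}
#1 dst[0x16+3] := {0x29,0xf9,0x0f}
#2 dst[0x13+2] := {0x18,0xcd}
#3 dst[0x05+4] := {0x2e,0x18,0xcd,0xb3}
#4 dst[0x0d+6] := {0x29,0xf9,0x0f,0x2e,0x18,0xcd}
query mem[0x0d]=0x29, mem[0x12]=0xcd, mem[0x0f]=0x0f, mem[0x10]=0x2e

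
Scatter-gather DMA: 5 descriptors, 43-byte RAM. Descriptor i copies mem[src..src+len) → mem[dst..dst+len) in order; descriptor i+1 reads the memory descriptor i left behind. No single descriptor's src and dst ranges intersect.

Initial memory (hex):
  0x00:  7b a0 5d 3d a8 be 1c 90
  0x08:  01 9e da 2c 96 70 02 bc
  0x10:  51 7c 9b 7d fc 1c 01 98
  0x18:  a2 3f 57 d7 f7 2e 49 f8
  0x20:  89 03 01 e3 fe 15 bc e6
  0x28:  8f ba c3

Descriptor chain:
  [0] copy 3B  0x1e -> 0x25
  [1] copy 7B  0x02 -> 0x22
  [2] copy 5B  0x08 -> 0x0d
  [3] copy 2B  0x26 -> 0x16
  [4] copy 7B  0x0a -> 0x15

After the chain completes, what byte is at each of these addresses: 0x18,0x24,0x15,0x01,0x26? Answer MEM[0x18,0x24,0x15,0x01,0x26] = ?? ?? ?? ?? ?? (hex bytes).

[0] 0x1e->0x25 len=3 : 49 f8 89
[1] 0x02->0x22 len=7 : 5d 3d a8 be 1c 90 01
[2] 0x08->0x0d len=5 : 01 9e da 2c 96
[3] 0x26->0x16 len=2 : 1c 90
[4] 0x0a->0x15 len=7 : da 2c 96 01 9e da 2c
query mem[0x18]=0x01, mem[0x24]=0xa8, mem[0x15]=0xda, mem[0x01]=0xa0, mem[0x26]=0x1c

MEM[0x18,0x24,0x15,0x01,0x26] = 01 a8 da a0 1c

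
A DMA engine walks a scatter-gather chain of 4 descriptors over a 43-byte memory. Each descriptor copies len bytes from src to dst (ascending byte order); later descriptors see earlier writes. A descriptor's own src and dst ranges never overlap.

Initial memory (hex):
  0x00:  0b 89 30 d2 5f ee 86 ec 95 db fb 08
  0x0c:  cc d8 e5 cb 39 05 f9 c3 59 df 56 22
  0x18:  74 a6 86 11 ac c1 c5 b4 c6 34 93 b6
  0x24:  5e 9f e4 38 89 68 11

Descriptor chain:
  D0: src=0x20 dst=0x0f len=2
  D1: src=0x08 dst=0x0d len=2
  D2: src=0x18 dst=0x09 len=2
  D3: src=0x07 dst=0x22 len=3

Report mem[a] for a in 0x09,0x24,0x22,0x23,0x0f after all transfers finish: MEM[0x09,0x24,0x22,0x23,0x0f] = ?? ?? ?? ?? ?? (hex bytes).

MEM[0x09,0x24,0x22,0x23,0x0f] = 74 74 ec 95 c6

  after D0: wrote 2B at 0x0f = c634
  after D1: wrote 2B at 0x0d = 95db
  after D2: wrote 2B at 0x09 = 74a6
  after D3: wrote 3B at 0x22 = ec9574
query mem[0x09]=0x74, mem[0x24]=0x74, mem[0x22]=0xec, mem[0x23]=0x95, mem[0x0f]=0xc6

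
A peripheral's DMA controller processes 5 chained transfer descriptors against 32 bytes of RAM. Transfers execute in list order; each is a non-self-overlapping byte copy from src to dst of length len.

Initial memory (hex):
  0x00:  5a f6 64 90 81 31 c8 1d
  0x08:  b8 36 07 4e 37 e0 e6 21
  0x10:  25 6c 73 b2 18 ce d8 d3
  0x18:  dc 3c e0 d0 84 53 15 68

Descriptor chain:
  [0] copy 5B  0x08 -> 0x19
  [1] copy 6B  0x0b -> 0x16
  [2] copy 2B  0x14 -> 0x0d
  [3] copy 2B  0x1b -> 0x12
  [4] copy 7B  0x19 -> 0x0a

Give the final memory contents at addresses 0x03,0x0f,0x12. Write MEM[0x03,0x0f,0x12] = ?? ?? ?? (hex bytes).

  after D0: wrote 5B at 0x19 = b836074e37
  after D1: wrote 6B at 0x16 = 4e37e0e62125
  after D2: wrote 2B at 0x0d = 18ce
  after D3: wrote 2B at 0x12 = 254e
  after D4: wrote 7B at 0x0a = e621254e371568
query mem[0x03]=0x90, mem[0x0f]=0x15, mem[0x12]=0x25

MEM[0x03,0x0f,0x12] = 90 15 25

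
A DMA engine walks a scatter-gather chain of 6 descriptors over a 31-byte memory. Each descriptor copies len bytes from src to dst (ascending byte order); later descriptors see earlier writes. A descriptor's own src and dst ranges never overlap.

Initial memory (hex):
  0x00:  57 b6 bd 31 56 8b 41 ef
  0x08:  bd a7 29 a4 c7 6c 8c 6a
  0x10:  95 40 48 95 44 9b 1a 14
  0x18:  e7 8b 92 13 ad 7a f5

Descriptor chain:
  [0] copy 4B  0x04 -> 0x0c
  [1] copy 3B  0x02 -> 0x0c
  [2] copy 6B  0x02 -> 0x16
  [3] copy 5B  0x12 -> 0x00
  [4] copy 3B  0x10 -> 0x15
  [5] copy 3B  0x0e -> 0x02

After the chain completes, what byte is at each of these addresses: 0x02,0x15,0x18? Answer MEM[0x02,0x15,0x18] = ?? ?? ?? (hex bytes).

MEM[0x02,0x15,0x18] = 56 95 56

#0 dst[0x0c+4] := {0x56,0x8b,0x41,0xef}
#1 dst[0x0c+3] := {0xbd,0x31,0x56}
#2 dst[0x16+6] := {0xbd,0x31,0x56,0x8b,0x41,0xef}
#3 dst[0x00+5] := {0x48,0x95,0x44,0x9b,0xbd}
#4 dst[0x15+3] := {0x95,0x40,0x48}
#5 dst[0x02+3] := {0x56,0xef,0x95}
query mem[0x02]=0x56, mem[0x15]=0x95, mem[0x18]=0x56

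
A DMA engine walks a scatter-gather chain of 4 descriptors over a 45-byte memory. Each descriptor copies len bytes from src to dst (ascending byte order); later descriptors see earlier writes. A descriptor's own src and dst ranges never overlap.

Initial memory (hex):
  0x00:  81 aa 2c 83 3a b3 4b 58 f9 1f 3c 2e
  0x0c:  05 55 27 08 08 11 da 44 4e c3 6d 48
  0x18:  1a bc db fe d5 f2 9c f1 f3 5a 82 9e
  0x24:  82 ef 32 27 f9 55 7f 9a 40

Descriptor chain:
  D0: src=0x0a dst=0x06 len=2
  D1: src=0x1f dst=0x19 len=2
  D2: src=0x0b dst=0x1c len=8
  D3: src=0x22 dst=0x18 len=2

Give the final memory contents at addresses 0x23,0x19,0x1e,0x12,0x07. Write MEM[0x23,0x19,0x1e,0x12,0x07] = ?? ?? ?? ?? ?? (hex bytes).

  after D0: wrote 2B at 0x06 = 3c2e
  after D1: wrote 2B at 0x19 = f1f3
  after D2: wrote 8B at 0x1c = 2e055527080811da
  after D3: wrote 2B at 0x18 = 11da
query mem[0x23]=0xda, mem[0x19]=0xda, mem[0x1e]=0x55, mem[0x12]=0xda, mem[0x07]=0x2e

MEM[0x23,0x19,0x1e,0x12,0x07] = da da 55 da 2e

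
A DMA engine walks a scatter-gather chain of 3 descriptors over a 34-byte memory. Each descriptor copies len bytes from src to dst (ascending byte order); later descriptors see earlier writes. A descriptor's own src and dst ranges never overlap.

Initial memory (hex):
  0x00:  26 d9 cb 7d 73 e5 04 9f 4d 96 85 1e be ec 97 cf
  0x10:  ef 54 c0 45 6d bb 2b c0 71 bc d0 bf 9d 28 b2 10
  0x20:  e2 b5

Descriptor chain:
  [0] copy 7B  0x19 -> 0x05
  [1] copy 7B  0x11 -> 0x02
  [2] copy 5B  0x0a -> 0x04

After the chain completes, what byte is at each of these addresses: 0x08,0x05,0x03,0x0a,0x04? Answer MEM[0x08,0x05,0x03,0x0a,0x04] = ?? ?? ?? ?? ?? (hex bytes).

#0 dst[0x05+7] := {0xbc,0xd0,0xbf,0x9d,0x28,0xb2,0x10}
#1 dst[0x02+7] := {0x54,0xc0,0x45,0x6d,0xbb,0x2b,0xc0}
#2 dst[0x04+5] := {0xb2,0x10,0xbe,0xec,0x97}
query mem[0x08]=0x97, mem[0x05]=0x10, mem[0x03]=0xc0, mem[0x0a]=0xb2, mem[0x04]=0xb2

MEM[0x08,0x05,0x03,0x0a,0x04] = 97 10 c0 b2 b2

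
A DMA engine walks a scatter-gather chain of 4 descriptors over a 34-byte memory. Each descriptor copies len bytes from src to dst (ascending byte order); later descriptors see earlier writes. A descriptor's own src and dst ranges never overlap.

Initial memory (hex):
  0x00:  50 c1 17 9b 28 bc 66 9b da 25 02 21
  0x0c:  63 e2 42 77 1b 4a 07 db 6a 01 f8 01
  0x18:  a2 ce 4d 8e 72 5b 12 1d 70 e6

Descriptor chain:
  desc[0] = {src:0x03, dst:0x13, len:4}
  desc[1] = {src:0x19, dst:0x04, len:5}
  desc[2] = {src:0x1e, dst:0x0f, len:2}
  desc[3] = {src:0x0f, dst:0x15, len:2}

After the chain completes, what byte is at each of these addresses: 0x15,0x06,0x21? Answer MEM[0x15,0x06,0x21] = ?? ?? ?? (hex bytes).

MEM[0x15,0x06,0x21] = 12 8e e6

  after D0: wrote 4B at 0x13 = 9b28bc66
  after D1: wrote 5B at 0x04 = ce4d8e725b
  after D2: wrote 2B at 0x0f = 121d
  after D3: wrote 2B at 0x15 = 121d
query mem[0x15]=0x12, mem[0x06]=0x8e, mem[0x21]=0xe6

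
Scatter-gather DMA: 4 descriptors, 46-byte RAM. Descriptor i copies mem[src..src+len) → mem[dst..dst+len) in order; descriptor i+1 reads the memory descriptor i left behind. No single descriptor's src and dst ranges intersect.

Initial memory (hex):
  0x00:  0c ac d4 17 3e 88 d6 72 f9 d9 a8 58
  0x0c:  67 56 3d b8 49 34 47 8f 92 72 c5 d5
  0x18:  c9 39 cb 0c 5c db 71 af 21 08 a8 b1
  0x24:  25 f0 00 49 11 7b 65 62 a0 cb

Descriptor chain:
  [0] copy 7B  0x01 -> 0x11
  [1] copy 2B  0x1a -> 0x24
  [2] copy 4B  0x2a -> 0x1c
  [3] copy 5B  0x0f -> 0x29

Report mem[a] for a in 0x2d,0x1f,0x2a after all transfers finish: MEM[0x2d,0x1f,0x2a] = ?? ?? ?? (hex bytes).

D0: mem[0x11..0x17] <- [ac d4 17 3e 88 d6 72]
D1: mem[0x24..0x25] <- [cb 0c]
D2: mem[0x1c..0x1f] <- [65 62 a0 cb]
D3: mem[0x29..0x2d] <- [b8 49 ac d4 17]
query mem[0x2d]=0x17, mem[0x1f]=0xcb, mem[0x2a]=0x49

MEM[0x2d,0x1f,0x2a] = 17 cb 49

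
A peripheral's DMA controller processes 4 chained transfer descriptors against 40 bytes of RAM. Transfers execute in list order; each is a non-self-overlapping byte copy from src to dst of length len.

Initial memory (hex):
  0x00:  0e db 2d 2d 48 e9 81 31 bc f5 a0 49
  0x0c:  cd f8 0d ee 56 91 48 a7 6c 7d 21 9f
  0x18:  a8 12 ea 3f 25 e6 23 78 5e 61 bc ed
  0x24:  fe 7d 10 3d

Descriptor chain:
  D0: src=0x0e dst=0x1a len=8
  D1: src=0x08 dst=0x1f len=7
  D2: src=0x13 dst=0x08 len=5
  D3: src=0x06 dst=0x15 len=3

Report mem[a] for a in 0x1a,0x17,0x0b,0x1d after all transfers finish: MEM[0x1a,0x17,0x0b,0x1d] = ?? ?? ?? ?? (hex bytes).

MEM[0x1a,0x17,0x0b,0x1d] = 0d a7 21 91

  after D0: wrote 8B at 0x1a = 0dee569148a76c7d
  after D1: wrote 7B at 0x1f = bcf5a049cdf80d
  after D2: wrote 5B at 0x08 = a76c7d219f
  after D3: wrote 3B at 0x15 = 8131a7
query mem[0x1a]=0x0d, mem[0x17]=0xa7, mem[0x0b]=0x21, mem[0x1d]=0x91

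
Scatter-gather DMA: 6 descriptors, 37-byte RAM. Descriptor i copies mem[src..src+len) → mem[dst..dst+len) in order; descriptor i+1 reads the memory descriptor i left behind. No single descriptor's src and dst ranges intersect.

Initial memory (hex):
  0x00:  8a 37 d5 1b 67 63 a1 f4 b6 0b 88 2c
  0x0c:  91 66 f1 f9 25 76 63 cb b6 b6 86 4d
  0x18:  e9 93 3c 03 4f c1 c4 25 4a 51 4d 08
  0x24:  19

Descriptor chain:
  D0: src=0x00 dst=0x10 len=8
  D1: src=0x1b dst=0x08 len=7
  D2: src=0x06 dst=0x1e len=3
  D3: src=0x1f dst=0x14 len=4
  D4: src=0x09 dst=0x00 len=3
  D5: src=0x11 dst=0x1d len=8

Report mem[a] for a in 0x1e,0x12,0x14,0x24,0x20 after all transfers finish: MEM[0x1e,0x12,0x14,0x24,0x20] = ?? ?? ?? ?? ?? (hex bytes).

MEM[0x1e,0x12,0x14,0x24,0x20] = d5 d5 f4 e9 f4

[0] 0x00->0x10 len=8 : 8a 37 d5 1b 67 63 a1 f4
[1] 0x1b->0x08 len=7 : 03 4f c1 c4 25 4a 51
[2] 0x06->0x1e len=3 : a1 f4 03
[3] 0x1f->0x14 len=4 : f4 03 51 4d
[4] 0x09->0x00 len=3 : 4f c1 c4
[5] 0x11->0x1d len=8 : 37 d5 1b f4 03 51 4d e9
query mem[0x1e]=0xd5, mem[0x12]=0xd5, mem[0x14]=0xf4, mem[0x24]=0xe9, mem[0x20]=0xf4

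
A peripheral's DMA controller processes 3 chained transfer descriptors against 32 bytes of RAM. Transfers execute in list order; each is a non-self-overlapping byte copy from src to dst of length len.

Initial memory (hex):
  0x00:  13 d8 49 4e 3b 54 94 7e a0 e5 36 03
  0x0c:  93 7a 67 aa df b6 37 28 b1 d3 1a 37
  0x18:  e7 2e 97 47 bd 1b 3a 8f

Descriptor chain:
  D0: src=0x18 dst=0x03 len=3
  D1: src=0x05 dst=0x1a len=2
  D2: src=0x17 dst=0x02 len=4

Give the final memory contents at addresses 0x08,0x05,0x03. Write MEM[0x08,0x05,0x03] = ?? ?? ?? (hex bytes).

#0 dst[0x03+3] := {0xe7,0x2e,0x97}
#1 dst[0x1a+2] := {0x97,0x94}
#2 dst[0x02+4] := {0x37,0xe7,0x2e,0x97}
query mem[0x08]=0xa0, mem[0x05]=0x97, mem[0x03]=0xe7

MEM[0x08,0x05,0x03] = a0 97 e7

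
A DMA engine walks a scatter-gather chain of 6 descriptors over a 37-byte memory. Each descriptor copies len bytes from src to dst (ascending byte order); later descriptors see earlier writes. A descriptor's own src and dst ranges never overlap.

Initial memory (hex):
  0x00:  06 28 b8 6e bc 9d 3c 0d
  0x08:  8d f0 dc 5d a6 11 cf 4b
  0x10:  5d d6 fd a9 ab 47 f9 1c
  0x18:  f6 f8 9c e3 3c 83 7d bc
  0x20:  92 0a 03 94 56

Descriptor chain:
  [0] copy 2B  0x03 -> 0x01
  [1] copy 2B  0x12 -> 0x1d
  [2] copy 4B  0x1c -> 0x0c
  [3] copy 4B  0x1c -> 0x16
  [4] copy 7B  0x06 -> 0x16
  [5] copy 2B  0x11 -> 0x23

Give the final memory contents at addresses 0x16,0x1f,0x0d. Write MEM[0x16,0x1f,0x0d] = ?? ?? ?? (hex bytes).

MEM[0x16,0x1f,0x0d] = 3c bc fd

  after D0: wrote 2B at 0x01 = 6ebc
  after D1: wrote 2B at 0x1d = fda9
  after D2: wrote 4B at 0x0c = 3cfda9bc
  after D3: wrote 4B at 0x16 = 3cfda9bc
  after D4: wrote 7B at 0x16 = 3c0d8df0dc5d3c
  after D5: wrote 2B at 0x23 = d6fd
query mem[0x16]=0x3c, mem[0x1f]=0xbc, mem[0x0d]=0xfd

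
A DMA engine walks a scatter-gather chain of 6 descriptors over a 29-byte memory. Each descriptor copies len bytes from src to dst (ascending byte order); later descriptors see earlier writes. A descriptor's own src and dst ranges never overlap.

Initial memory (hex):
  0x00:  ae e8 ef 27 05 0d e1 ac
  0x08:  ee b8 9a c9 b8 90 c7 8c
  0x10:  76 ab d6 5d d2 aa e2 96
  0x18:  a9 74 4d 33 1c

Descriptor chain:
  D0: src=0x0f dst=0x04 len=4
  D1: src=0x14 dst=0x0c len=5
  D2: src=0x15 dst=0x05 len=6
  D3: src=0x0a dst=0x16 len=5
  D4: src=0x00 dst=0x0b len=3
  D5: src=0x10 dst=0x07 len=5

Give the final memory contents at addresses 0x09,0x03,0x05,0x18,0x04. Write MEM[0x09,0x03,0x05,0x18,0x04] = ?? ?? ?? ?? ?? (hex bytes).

MEM[0x09,0x03,0x05,0x18,0x04] = d6 27 aa d2 8c

#0 dst[0x04+4] := {0x8c,0x76,0xab,0xd6}
#1 dst[0x0c+5] := {0xd2,0xaa,0xe2,0x96,0xa9}
#2 dst[0x05+6] := {0xaa,0xe2,0x96,0xa9,0x74,0x4d}
#3 dst[0x16+5] := {0x4d,0xc9,0xd2,0xaa,0xe2}
#4 dst[0x0b+3] := {0xae,0xe8,0xef}
#5 dst[0x07+5] := {0xa9,0xab,0xd6,0x5d,0xd2}
query mem[0x09]=0xd6, mem[0x03]=0x27, mem[0x05]=0xaa, mem[0x18]=0xd2, mem[0x04]=0x8c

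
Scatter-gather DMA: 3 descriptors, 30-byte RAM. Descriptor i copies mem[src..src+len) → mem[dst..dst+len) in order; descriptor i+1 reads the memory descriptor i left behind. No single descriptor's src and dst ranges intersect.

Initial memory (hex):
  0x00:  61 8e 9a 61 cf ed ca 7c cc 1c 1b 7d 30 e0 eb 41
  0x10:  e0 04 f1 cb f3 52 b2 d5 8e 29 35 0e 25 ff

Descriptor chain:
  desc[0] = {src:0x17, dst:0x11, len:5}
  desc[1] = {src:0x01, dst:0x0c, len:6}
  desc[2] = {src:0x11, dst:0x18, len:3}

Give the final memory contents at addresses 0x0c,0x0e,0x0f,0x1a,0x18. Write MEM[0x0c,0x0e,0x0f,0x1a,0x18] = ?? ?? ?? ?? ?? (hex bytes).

#0 dst[0x11+5] := {0xd5,0x8e,0x29,0x35,0x0e}
#1 dst[0x0c+6] := {0x8e,0x9a,0x61,0xcf,0xed,0xca}
#2 dst[0x18+3] := {0xca,0x8e,0x29}
query mem[0x0c]=0x8e, mem[0x0e]=0x61, mem[0x0f]=0xcf, mem[0x1a]=0x29, mem[0x18]=0xca

MEM[0x0c,0x0e,0x0f,0x1a,0x18] = 8e 61 cf 29 ca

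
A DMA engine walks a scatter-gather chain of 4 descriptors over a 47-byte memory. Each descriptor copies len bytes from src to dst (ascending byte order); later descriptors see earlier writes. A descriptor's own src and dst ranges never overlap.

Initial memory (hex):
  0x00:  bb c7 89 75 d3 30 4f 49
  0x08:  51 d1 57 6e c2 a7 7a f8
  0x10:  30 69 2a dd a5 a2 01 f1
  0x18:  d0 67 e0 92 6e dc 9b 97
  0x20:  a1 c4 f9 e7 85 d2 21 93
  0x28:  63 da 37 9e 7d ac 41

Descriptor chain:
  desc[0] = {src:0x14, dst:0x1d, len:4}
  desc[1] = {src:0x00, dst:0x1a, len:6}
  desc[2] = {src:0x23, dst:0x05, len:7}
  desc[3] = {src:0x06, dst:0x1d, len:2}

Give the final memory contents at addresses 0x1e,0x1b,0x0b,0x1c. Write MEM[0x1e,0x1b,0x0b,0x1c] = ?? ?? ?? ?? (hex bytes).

  after D0: wrote 4B at 0x1d = a5a201f1
  after D1: wrote 6B at 0x1a = bbc78975d330
  after D2: wrote 7B at 0x05 = e785d2219363da
  after D3: wrote 2B at 0x1d = 85d2
query mem[0x1e]=0xd2, mem[0x1b]=0xc7, mem[0x0b]=0xda, mem[0x1c]=0x89

MEM[0x1e,0x1b,0x0b,0x1c] = d2 c7 da 89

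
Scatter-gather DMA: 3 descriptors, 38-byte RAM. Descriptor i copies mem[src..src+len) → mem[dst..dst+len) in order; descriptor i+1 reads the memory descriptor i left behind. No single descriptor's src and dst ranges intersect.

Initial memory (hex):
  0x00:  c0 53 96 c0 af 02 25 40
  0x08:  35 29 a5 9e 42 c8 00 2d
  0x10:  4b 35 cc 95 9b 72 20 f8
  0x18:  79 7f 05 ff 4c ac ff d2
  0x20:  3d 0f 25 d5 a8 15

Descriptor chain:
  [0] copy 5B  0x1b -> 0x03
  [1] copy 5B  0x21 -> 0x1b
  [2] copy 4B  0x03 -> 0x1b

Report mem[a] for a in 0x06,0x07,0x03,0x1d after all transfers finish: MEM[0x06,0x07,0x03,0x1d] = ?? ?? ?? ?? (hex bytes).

#0 dst[0x03+5] := {0xff,0x4c,0xac,0xff,0xd2}
#1 dst[0x1b+5] := {0x0f,0x25,0xd5,0xa8,0x15}
#2 dst[0x1b+4] := {0xff,0x4c,0xac,0xff}
query mem[0x06]=0xff, mem[0x07]=0xd2, mem[0x03]=0xff, mem[0x1d]=0xac

MEM[0x06,0x07,0x03,0x1d] = ff d2 ff ac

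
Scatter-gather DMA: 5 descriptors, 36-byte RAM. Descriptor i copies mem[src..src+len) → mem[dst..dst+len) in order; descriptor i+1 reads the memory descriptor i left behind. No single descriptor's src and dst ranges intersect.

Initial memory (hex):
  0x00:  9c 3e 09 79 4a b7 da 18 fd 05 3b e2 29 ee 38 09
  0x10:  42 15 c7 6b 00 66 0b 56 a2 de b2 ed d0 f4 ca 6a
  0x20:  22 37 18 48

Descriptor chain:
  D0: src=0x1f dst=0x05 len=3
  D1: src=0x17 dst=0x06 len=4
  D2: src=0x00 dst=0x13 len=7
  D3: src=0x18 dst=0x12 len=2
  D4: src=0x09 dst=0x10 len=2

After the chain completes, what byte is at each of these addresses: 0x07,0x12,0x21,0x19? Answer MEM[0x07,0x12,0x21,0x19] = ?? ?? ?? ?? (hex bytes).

#0 dst[0x05+3] := {0x6a,0x22,0x37}
#1 dst[0x06+4] := {0x56,0xa2,0xde,0xb2}
#2 dst[0x13+7] := {0x9c,0x3e,0x09,0x79,0x4a,0x6a,0x56}
#3 dst[0x12+2] := {0x6a,0x56}
#4 dst[0x10+2] := {0xb2,0x3b}
query mem[0x07]=0xa2, mem[0x12]=0x6a, mem[0x21]=0x37, mem[0x19]=0x56

MEM[0x07,0x12,0x21,0x19] = a2 6a 37 56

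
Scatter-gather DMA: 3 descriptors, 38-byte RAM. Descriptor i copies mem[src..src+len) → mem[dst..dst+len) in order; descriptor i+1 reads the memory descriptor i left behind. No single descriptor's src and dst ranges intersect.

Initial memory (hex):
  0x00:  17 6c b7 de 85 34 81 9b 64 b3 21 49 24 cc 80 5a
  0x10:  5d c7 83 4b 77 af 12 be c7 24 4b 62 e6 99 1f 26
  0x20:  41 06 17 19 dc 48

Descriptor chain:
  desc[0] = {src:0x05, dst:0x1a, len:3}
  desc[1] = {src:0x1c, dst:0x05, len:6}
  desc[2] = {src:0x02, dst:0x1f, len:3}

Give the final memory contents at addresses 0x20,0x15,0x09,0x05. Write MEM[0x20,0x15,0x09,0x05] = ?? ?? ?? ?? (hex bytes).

D0: mem[0x1a..0x1c] <- [34 81 9b]
D1: mem[0x05..0x0a] <- [9b 99 1f 26 41 06]
D2: mem[0x1f..0x21] <- [b7 de 85]
query mem[0x20]=0xde, mem[0x15]=0xaf, mem[0x09]=0x41, mem[0x05]=0x9b

MEM[0x20,0x15,0x09,0x05] = de af 41 9b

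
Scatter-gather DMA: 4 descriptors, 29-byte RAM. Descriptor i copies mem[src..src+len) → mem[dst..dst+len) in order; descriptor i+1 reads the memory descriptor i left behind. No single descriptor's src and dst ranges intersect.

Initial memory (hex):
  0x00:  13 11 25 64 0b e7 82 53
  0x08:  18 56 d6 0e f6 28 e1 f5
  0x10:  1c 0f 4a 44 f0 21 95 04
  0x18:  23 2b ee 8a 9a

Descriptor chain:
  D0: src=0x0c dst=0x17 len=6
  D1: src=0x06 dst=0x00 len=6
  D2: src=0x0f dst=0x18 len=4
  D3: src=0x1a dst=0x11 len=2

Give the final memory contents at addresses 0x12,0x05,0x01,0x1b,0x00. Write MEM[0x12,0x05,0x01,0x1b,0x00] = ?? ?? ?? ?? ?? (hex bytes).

[0] 0x0c->0x17 len=6 : f6 28 e1 f5 1c 0f
[1] 0x06->0x00 len=6 : 82 53 18 56 d6 0e
[2] 0x0f->0x18 len=4 : f5 1c 0f 4a
[3] 0x1a->0x11 len=2 : 0f 4a
query mem[0x12]=0x4a, mem[0x05]=0x0e, mem[0x01]=0x53, mem[0x1b]=0x4a, mem[0x00]=0x82

MEM[0x12,0x05,0x01,0x1b,0x00] = 4a 0e 53 4a 82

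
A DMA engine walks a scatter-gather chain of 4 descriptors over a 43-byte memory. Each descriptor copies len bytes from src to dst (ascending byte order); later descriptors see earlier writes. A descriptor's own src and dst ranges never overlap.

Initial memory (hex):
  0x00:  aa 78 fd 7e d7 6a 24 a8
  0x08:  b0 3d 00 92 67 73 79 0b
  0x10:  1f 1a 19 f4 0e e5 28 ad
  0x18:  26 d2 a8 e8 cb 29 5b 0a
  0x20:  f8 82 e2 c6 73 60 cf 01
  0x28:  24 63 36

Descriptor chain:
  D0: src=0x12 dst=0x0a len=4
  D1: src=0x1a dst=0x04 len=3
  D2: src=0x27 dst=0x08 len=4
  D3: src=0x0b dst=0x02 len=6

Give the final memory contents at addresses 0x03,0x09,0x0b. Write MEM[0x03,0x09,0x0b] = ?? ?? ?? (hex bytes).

  after D0: wrote 4B at 0x0a = 19f40ee5
  after D1: wrote 3B at 0x04 = a8e8cb
  after D2: wrote 4B at 0x08 = 01246336
  after D3: wrote 6B at 0x02 = 360ee5790b1f
query mem[0x03]=0x0e, mem[0x09]=0x24, mem[0x0b]=0x36

MEM[0x03,0x09,0x0b] = 0e 24 36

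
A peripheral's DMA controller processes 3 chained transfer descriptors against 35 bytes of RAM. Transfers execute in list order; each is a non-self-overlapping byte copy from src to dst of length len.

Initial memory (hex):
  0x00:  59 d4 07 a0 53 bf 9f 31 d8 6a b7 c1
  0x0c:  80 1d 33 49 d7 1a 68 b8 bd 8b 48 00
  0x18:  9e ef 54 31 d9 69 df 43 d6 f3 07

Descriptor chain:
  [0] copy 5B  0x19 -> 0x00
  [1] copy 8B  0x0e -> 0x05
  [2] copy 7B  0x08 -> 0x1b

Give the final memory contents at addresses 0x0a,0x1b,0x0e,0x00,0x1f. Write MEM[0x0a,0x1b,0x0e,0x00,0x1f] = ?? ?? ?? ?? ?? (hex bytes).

MEM[0x0a,0x1b,0x0e,0x00,0x1f] = b8 1a 33 ef 8b

[0] 0x19->0x00 len=5 : ef 54 31 d9 69
[1] 0x0e->0x05 len=8 : 33 49 d7 1a 68 b8 bd 8b
[2] 0x08->0x1b len=7 : 1a 68 b8 bd 8b 1d 33
query mem[0x0a]=0xb8, mem[0x1b]=0x1a, mem[0x0e]=0x33, mem[0x00]=0xef, mem[0x1f]=0x8b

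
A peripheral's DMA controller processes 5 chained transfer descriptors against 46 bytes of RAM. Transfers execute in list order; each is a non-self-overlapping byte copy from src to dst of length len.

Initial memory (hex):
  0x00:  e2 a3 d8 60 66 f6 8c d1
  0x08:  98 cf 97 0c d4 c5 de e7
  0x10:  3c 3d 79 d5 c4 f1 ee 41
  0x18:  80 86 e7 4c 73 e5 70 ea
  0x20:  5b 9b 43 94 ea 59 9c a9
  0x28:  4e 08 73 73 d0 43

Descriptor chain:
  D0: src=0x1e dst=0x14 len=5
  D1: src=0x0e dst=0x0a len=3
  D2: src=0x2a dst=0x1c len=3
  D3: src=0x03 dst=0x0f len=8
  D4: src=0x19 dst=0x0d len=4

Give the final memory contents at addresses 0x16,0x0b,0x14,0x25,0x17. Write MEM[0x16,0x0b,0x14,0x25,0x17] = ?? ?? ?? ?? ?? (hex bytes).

MEM[0x16,0x0b,0x14,0x25,0x17] = de e7 98 59 9b

  after D0: wrote 5B at 0x14 = 70ea5b9b43
  after D1: wrote 3B at 0x0a = dee73c
  after D2: wrote 3B at 0x1c = 7373d0
  after D3: wrote 8B at 0x0f = 6066f68cd198cfde
  after D4: wrote 4B at 0x0d = 86e74c73
query mem[0x16]=0xde, mem[0x0b]=0xe7, mem[0x14]=0x98, mem[0x25]=0x59, mem[0x17]=0x9b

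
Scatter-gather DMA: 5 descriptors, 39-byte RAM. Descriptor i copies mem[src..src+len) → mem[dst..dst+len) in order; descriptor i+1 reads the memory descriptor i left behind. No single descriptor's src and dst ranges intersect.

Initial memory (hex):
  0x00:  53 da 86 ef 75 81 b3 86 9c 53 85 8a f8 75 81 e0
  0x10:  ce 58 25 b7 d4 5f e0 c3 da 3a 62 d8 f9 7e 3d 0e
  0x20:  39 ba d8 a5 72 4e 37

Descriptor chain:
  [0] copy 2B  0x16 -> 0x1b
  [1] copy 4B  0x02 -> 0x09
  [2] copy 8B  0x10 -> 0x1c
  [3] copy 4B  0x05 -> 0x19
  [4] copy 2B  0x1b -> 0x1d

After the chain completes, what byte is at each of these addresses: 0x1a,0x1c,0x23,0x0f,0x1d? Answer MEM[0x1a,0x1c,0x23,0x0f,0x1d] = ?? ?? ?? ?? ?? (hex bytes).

MEM[0x1a,0x1c,0x23,0x0f,0x1d] = b3 9c c3 e0 86

[0] 0x16->0x1b len=2 : e0 c3
[1] 0x02->0x09 len=4 : 86 ef 75 81
[2] 0x10->0x1c len=8 : ce 58 25 b7 d4 5f e0 c3
[3] 0x05->0x19 len=4 : 81 b3 86 9c
[4] 0x1b->0x1d len=2 : 86 9c
query mem[0x1a]=0xb3, mem[0x1c]=0x9c, mem[0x23]=0xc3, mem[0x0f]=0xe0, mem[0x1d]=0x86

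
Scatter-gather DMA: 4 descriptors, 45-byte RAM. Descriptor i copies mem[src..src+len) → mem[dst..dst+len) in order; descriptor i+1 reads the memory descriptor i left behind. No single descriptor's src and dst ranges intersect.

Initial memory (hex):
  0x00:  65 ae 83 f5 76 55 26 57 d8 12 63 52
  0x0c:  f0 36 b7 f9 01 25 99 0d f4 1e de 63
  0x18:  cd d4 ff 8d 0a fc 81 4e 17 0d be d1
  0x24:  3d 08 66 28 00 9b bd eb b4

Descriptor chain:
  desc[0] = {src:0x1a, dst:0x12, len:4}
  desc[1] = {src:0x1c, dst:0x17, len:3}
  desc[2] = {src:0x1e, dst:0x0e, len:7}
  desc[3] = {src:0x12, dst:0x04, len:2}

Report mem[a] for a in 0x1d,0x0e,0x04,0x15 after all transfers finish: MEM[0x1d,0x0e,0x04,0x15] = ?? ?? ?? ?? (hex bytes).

MEM[0x1d,0x0e,0x04,0x15] = fc 81 be fc

  after D0: wrote 4B at 0x12 = ff8d0afc
  after D1: wrote 3B at 0x17 = 0afc81
  after D2: wrote 7B at 0x0e = 814e170dbed13d
  after D3: wrote 2B at 0x04 = bed1
query mem[0x1d]=0xfc, mem[0x0e]=0x81, mem[0x04]=0xbe, mem[0x15]=0xfc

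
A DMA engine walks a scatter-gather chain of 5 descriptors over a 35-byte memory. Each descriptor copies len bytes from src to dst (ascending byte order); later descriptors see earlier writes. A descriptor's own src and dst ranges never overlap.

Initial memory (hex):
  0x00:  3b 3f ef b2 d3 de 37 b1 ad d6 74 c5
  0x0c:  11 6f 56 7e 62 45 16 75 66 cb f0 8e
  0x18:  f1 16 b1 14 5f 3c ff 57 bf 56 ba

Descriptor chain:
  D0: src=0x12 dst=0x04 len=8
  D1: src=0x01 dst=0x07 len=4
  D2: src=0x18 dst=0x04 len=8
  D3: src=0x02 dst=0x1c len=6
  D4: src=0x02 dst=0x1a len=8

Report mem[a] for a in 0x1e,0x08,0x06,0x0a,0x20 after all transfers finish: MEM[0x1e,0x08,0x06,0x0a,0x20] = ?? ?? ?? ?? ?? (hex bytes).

MEM[0x1e,0x08,0x06,0x0a,0x20] = b1 5f b1 ff 5f

[0] 0x12->0x04 len=8 : 16 75 66 cb f0 8e f1 16
[1] 0x01->0x07 len=4 : 3f ef b2 16
[2] 0x18->0x04 len=8 : f1 16 b1 14 5f 3c ff 57
[3] 0x02->0x1c len=6 : ef b2 f1 16 b1 14
[4] 0x02->0x1a len=8 : ef b2 f1 16 b1 14 5f 3c
query mem[0x1e]=0xb1, mem[0x08]=0x5f, mem[0x06]=0xb1, mem[0x0a]=0xff, mem[0x20]=0x5f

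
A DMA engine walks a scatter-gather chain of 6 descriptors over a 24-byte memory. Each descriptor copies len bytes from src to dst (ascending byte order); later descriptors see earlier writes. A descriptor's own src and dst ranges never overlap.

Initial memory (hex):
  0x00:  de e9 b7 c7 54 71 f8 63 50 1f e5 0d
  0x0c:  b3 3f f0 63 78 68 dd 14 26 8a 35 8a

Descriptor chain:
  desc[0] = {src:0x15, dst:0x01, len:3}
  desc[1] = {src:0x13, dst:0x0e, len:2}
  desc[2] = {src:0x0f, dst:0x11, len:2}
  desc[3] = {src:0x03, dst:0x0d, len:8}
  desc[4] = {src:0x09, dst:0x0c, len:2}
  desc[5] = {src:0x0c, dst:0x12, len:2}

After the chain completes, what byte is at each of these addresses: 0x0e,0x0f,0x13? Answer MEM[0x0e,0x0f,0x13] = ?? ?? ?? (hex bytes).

MEM[0x0e,0x0f,0x13] = 54 71 e5

D0: mem[0x01..0x03] <- [8a 35 8a]
D1: mem[0x0e..0x0f] <- [14 26]
D2: mem[0x11..0x12] <- [26 78]
D3: mem[0x0d..0x14] <- [8a 54 71 f8 63 50 1f e5]
D4: mem[0x0c..0x0d] <- [1f e5]
D5: mem[0x12..0x13] <- [1f e5]
query mem[0x0e]=0x54, mem[0x0f]=0x71, mem[0x13]=0xe5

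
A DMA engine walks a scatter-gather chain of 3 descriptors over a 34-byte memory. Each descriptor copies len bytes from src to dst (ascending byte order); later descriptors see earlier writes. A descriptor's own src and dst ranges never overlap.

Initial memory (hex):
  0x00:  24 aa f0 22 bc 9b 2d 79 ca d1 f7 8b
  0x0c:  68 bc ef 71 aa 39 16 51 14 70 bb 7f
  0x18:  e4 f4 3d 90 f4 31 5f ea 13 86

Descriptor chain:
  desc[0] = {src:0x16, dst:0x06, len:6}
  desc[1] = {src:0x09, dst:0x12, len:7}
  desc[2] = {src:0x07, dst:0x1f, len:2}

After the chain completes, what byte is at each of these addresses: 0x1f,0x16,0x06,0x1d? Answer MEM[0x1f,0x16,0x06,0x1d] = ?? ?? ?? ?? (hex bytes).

MEM[0x1f,0x16,0x06,0x1d] = 7f bc bb 31

  after D0: wrote 6B at 0x06 = bb7fe4f43d90
  after D1: wrote 7B at 0x12 = f43d9068bcef71
  after D2: wrote 2B at 0x1f = 7fe4
query mem[0x1f]=0x7f, mem[0x16]=0xbc, mem[0x06]=0xbb, mem[0x1d]=0x31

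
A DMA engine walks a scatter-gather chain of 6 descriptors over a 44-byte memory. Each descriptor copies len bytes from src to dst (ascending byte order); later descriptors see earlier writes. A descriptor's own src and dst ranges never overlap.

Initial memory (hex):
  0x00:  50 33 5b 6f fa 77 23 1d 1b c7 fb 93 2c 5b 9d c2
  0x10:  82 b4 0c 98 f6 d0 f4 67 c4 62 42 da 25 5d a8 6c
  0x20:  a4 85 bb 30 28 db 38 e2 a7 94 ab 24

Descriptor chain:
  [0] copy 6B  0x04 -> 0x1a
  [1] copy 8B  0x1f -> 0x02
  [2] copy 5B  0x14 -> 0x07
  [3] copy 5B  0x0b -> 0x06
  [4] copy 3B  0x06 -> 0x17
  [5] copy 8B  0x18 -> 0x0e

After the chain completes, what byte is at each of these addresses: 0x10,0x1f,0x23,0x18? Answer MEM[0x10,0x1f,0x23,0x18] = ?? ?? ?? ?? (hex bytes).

#0 dst[0x1a+6] := {0xfa,0x77,0x23,0x1d,0x1b,0xc7}
#1 dst[0x02+8] := {0xc7,0xa4,0x85,0xbb,0x30,0x28,0xdb,0x38}
#2 dst[0x07+5] := {0xf6,0xd0,0xf4,0x67,0xc4}
#3 dst[0x06+5] := {0xc4,0x2c,0x5b,0x9d,0xc2}
#4 dst[0x17+3] := {0xc4,0x2c,0x5b}
#5 dst[0x0e+8] := {0x2c,0x5b,0xfa,0x77,0x23,0x1d,0x1b,0xc7}
query mem[0x10]=0xfa, mem[0x1f]=0xc7, mem[0x23]=0x30, mem[0x18]=0x2c

MEM[0x10,0x1f,0x23,0x18] = fa c7 30 2c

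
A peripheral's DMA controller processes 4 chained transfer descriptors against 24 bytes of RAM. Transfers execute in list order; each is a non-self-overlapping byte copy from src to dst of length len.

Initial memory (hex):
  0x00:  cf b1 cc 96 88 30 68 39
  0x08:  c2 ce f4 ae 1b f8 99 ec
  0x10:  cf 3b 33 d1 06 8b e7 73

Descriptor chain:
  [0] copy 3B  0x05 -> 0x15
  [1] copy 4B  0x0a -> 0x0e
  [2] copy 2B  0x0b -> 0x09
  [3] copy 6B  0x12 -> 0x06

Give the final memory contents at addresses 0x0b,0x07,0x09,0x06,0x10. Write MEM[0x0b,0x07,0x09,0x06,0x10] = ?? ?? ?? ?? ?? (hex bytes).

MEM[0x0b,0x07,0x09,0x06,0x10] = 39 d1 30 33 1b

#0 dst[0x15+3] := {0x30,0x68,0x39}
#1 dst[0x0e+4] := {0xf4,0xae,0x1b,0xf8}
#2 dst[0x09+2] := {0xae,0x1b}
#3 dst[0x06+6] := {0x33,0xd1,0x06,0x30,0x68,0x39}
query mem[0x0b]=0x39, mem[0x07]=0xd1, mem[0x09]=0x30, mem[0x06]=0x33, mem[0x10]=0x1b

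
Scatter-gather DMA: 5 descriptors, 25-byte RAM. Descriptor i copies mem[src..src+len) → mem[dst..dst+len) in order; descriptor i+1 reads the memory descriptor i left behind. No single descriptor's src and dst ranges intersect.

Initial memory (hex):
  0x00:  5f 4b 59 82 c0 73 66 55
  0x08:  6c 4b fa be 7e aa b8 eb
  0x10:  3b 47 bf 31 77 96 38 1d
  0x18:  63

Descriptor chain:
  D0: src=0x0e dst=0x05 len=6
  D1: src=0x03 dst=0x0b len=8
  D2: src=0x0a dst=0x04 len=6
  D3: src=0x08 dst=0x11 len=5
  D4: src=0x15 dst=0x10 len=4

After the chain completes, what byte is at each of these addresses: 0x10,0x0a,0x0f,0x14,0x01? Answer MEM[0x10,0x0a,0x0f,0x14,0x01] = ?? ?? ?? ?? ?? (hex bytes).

#0 dst[0x05+6] := {0xb8,0xeb,0x3b,0x47,0xbf,0x31}
#1 dst[0x0b+8] := {0x82,0xc0,0xb8,0xeb,0x3b,0x47,0xbf,0x31}
#2 dst[0x04+6] := {0x31,0x82,0xc0,0xb8,0xeb,0x3b}
#3 dst[0x11+5] := {0xeb,0x3b,0x31,0x82,0xc0}
#4 dst[0x10+4] := {0xc0,0x38,0x1d,0x63}
query mem[0x10]=0xc0, mem[0x0a]=0x31, mem[0x0f]=0x3b, mem[0x14]=0x82, mem[0x01]=0x4b

MEM[0x10,0x0a,0x0f,0x14,0x01] = c0 31 3b 82 4b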